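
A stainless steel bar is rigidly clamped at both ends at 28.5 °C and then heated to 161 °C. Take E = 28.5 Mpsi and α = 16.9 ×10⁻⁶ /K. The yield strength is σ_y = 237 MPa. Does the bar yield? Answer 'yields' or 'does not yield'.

E = 28.5 Mpsi = 196.5 GPa.
ΔT = 132.5 K. Constrained thermal stress σ = E·α·ΔT = 196.5×10³ MPa × 16.9×10⁻⁶ × 132.5 = 440 MPa (compressive).
Compare to σ_y = 237 MPa: σ ≥ σ_y, so it yields.

yields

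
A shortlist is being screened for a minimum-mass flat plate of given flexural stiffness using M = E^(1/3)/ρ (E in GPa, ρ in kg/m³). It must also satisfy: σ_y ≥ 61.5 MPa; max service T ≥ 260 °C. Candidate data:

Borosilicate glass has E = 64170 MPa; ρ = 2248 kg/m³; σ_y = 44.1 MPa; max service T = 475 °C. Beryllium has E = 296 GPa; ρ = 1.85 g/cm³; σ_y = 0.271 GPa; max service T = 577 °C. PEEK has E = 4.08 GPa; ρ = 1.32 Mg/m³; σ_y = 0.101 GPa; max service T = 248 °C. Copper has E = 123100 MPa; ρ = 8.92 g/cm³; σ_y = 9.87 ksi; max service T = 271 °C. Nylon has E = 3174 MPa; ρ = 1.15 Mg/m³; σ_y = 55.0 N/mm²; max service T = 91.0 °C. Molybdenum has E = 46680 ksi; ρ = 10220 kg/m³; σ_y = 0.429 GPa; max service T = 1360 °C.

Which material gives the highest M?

beryllium

Screen on constraints: σ_y ≥ 61.5 MPa; max service T ≥ 260 °C. Survivors: beryllium, copper, molybdenum.
In SI units:
  beryllium: E = 296.0 GPa, ρ = 1850 kg/m³
  copper: E = 123.1 GPa, ρ = 8920 kg/m³
  molybdenum: E = 321.8 GPa, ρ = 10220 kg/m³
  beryllium: M = 3.60×10⁻³
  molybdenum: M = 0.671×10⁻³
  copper: M = 0.558×10⁻³
Beryllium ranks first.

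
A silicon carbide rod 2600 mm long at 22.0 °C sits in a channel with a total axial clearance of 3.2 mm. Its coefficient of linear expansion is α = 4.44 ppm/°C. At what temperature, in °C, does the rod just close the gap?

α·L₀·ΔT = 3.2 mm ⇒ ΔT = 3.2 / (4.44×10⁻⁶ × 2600.0) = 277.2 K.
T = 22.0 + 277.2 = 299.2 °C.

299 °C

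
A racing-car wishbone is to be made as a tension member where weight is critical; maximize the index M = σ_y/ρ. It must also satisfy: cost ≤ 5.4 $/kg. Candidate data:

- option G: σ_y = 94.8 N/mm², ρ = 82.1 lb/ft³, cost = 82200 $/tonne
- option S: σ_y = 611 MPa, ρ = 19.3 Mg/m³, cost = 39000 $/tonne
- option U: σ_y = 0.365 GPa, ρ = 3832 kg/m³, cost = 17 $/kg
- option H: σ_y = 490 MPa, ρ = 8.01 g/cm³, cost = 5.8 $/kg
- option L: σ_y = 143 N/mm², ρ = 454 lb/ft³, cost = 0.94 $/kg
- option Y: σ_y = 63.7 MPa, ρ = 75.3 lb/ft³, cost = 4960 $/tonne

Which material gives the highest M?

Screen on constraints: cost ≤ 5.4 $/kg. Survivors: option L, option Y.
In SI units:
  option L: σ_y = 143.0 MPa, ρ = 7272 kg/m³
  option Y: σ_y = 63.70 MPa, ρ = 1206 kg/m³
  option Y: M = 52.8 kN·m/kg
  option L: M = 19.7 kN·m/kg
Option Y ranks first.

option Y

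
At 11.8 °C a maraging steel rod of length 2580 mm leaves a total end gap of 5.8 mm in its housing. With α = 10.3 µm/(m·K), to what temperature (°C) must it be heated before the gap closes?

α·L₀·ΔT = 5.8 mm ⇒ ΔT = 5.8 / (10.3×10⁻⁶ × 2580.0) = 218.3 K.
T = 11.8 + 218.3 = 230.1 °C.

230 °C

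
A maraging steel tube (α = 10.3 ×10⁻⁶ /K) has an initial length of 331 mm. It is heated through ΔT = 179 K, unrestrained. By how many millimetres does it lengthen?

ΔL = α·L₀·ΔT = 10.3×10⁻⁶ × 331 mm × 179.0 K = 0.610 mm.

0.610 mm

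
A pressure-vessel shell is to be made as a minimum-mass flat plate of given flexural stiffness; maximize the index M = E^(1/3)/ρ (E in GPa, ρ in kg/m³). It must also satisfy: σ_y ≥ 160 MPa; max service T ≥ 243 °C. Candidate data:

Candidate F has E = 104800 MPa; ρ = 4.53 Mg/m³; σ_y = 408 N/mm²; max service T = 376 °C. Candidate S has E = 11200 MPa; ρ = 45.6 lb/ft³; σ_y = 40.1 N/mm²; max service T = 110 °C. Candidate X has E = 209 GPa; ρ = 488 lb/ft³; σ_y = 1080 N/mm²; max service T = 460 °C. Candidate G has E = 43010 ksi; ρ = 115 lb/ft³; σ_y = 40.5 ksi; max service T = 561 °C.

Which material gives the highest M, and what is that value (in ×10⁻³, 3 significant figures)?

candidate G, M = 3.62×10⁻³

Screen on constraints: σ_y ≥ 160 MPa; max service T ≥ 243 °C. Survivors: candidate F, candidate X, candidate G.
Normalizing units and computing the index:
  candidate F: E = 104.8 GPa, ρ = 4530 kg/m³
  candidate X: E = 209.0 GPa, ρ = 7817 kg/m³
  candidate G: E = 296.5 GPa, ρ = 1842 kg/m³
  candidate G: M = 3.62×10⁻³
  candidate F: M = 1.04×10⁻³
  candidate X: M = 0.759×10⁻³
Candidate G ranks first.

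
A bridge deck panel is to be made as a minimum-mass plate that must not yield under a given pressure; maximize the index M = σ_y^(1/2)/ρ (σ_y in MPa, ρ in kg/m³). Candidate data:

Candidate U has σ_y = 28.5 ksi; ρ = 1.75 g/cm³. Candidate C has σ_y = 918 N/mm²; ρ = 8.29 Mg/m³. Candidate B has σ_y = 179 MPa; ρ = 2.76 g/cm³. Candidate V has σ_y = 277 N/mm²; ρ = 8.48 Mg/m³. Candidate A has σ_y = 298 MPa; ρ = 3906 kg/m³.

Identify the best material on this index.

candidate U

Convert each candidate to consistent units, then evaluate M:
  candidate U: σ_y = 196.5 MPa, ρ = 1750 kg/m³
  candidate C: σ_y = 918.0 MPa, ρ = 8290 kg/m³
  candidate B: σ_y = 179.0 MPa, ρ = 2760 kg/m³
  candidate V: σ_y = 277.0 MPa, ρ = 8480 kg/m³
  candidate A: σ_y = 298.0 MPa, ρ = 3906 kg/m³
  candidate U: M = 8.01×10⁻³
  candidate B: M = 4.85×10⁻³
  candidate A: M = 4.42×10⁻³
  candidate C: M = 3.65×10⁻³
  candidate V: M = 1.96×10⁻³
Highest index: candidate U.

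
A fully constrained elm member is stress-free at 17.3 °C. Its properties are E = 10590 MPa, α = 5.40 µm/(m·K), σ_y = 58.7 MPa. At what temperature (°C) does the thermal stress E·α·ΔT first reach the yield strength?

1040 °C

E = 10590 MPa = 10.59 GPa.
E·α·ΔT = 58.70 MPa ⇒ ΔT = 58.70 / (10.59×10³ × 5.40×10⁻⁶) = 1026 K.
T = 17.3 + 1026 = 1044 °C.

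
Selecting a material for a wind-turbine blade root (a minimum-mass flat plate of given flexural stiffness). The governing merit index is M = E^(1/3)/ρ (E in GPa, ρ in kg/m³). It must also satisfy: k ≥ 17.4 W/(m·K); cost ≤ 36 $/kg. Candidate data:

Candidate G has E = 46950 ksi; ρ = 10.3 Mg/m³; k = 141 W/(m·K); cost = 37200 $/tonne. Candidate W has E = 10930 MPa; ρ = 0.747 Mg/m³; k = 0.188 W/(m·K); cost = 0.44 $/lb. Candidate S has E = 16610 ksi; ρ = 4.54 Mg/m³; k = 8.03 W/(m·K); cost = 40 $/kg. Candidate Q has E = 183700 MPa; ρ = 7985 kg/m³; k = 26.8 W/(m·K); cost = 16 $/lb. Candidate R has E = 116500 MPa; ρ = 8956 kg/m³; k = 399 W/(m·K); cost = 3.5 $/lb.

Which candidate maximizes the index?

candidate Q

Screen on constraints: k ≥ 17.4 W/(m·K); cost ≤ 36 $/kg. Survivors: candidate Q, candidate R.
In SI units:
  candidate Q: E = 183.7 GPa, ρ = 7985 kg/m³
  candidate R: E = 116.5 GPa, ρ = 8956 kg/m³
  candidate Q: M = 0.712×10⁻³
  candidate R: M = 0.545×10⁻³
Candidate Q has the largest M.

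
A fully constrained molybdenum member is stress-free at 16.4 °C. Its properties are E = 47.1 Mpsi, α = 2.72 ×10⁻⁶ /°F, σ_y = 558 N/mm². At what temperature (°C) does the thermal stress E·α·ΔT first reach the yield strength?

367 °C

E = 47.1 Mpsi = 324.7 GPa.
α = 2.72×10⁻⁶/°F × 9/5 = 4.90×10⁻⁶/K.
σ_y = 558 N/mm² = 558.0 MPa.
E·α·ΔT = 558.0 MPa ⇒ ΔT = 558.0 / (324.7×10³ × 4.90×10⁻⁶) = 351.0 K.
T = 16.4 + 351.0 = 367.4 °C.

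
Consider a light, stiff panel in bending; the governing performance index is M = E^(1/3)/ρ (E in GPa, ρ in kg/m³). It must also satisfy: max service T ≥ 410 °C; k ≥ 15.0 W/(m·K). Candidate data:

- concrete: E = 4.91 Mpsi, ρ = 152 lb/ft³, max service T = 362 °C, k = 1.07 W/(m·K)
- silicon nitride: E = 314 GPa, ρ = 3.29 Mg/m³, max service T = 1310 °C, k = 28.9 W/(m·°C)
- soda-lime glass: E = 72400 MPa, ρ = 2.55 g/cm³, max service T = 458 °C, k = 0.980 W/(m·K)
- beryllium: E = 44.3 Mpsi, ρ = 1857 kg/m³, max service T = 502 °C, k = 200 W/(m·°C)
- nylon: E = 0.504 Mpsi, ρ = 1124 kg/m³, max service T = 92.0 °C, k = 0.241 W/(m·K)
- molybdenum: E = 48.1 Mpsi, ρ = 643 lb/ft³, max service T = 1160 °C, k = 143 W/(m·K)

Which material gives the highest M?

Screen on constraints: max service T ≥ 410 °C; k ≥ 15.0 W/(m·K). Survivors: silicon nitride, beryllium, molybdenum.
In SI units:
  silicon nitride: E = 314.0 GPa, ρ = 3290 kg/m³
  beryllium: E = 305.4 GPa, ρ = 1857 kg/m³
  molybdenum: E = 331.6 GPa, ρ = 10300 kg/m³
  beryllium: M = 3.63×10⁻³
  silicon nitride: M = 2.07×10⁻³
  molybdenum: M = 0.672×10⁻³
Beryllium ranks first.

beryllium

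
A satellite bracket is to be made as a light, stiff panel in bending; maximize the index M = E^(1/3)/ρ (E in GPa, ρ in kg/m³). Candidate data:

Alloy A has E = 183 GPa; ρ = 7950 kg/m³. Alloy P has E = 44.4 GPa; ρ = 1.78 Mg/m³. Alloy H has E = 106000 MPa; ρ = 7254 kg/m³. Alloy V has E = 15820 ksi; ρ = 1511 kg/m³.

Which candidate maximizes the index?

In SI units:
  alloy A: E = 183.0 GPa, ρ = 7950 kg/m³
  alloy P: E = 44.40 GPa, ρ = 1780 kg/m³
  alloy H: E = 106.0 GPa, ρ = 7254 kg/m³
  alloy V: E = 109.1 GPa, ρ = 1511 kg/m³
  alloy V: M = 3.16×10⁻³
  alloy P: M = 1.99×10⁻³
  alloy A: M = 0.714×10⁻³
  alloy H: M = 0.652×10⁻³
Alloy V ranks first.

alloy V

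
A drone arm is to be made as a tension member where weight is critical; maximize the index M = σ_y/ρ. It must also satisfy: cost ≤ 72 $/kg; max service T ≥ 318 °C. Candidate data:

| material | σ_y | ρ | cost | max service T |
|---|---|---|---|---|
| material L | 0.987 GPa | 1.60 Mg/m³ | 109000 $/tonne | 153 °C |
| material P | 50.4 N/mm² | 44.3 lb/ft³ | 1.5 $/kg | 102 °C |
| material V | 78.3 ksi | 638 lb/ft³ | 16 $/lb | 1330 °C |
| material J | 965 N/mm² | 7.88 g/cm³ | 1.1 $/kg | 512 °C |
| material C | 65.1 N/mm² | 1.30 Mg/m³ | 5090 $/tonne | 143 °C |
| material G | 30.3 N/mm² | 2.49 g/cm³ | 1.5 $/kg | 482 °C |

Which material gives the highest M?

Screen on constraints: cost ≤ 72 $/kg; max service T ≥ 318 °C. Survivors: material V, material J, material G.
Putting every candidate on a common basis:
  material V: σ_y = 539.9 MPa, ρ = 10220 kg/m³
  material J: σ_y = 965.0 MPa, ρ = 7880 kg/m³
  material G: σ_y = 30.30 MPa, ρ = 2490 kg/m³
  material J: M = 122 kN·m/kg
  material V: M = 52.8 kN·m/kg
  material G: M = 12.2 kN·m/kg
Material J ranks first.

material J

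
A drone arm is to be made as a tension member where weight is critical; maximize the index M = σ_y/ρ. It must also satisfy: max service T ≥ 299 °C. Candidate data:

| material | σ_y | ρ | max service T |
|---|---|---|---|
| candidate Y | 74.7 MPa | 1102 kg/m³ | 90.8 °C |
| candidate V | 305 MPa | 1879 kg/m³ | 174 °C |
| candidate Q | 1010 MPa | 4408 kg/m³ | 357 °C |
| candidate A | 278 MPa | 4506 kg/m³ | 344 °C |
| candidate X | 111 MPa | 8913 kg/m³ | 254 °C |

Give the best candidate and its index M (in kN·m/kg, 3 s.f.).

candidate Q, M = 229 kN·m/kg

Screen on constraints: max service T ≥ 299 °C. Survivors: candidate Q, candidate A.
Computing M directly (units already consistent):
  candidate Q: M = 229 kN·m/kg
  candidate A: M = 61.7 kN·m/kg
The maximum is for candidate Q.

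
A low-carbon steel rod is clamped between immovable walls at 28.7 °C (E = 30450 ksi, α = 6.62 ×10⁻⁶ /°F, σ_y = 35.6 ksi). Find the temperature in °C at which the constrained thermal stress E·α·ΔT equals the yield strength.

127 °C

E = 30450 ksi = 209.9 GPa.
α = 6.62×10⁻⁶/°F × 9/5 = 11.9×10⁻⁶/K.
σ_y = 35.6 ksi = 245.5 MPa.
E·α·ΔT = 245.5 MPa ⇒ ΔT = 245.5 / (209.9×10³ × 11.9×10⁻⁶) = 98.11 K.
T = 28.7 + 98.11 = 126.8 °C.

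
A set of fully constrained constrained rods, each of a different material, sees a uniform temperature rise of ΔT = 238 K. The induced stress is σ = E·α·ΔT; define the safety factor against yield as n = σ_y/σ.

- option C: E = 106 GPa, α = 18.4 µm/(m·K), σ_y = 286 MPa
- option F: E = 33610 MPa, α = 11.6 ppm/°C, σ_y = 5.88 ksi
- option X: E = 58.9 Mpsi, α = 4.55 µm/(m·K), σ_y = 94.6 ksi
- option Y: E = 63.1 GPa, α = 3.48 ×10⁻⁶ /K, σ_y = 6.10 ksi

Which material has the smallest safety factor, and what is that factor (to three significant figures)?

option F, n = 0.437

Converting E to GPa, α to ×10⁻⁶/K, σ_y to MPa, then σ and n for each:
  option C: E = 106.0, α = 18.4, σ_y = 286.0 → σ = 464 MPa, n = 0.616
  option F: E = 33.61, α = 11.6, σ_y = 40.54 → σ = 92.8 MPa, n = 0.437
  option X: E = 406.1, α = 4.55, σ_y = 652.2 → σ = 440 MPa, n = 1.48
  option Y: E = 63.10, α = 3.48, σ_y = 42.06 → σ = 52.3 MPa, n = 0.805
Smallest n: option F with n = 0.437.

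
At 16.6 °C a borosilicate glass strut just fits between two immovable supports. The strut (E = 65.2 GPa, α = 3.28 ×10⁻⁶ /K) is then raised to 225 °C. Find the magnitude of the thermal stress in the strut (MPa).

ΔT = 208.4 K. Constrained thermal stress σ = E·α·ΔT = 65.20×10³ MPa × 3.28×10⁻⁶ × 208.4 = 44.6 MPa (compressive).

44.6 MPa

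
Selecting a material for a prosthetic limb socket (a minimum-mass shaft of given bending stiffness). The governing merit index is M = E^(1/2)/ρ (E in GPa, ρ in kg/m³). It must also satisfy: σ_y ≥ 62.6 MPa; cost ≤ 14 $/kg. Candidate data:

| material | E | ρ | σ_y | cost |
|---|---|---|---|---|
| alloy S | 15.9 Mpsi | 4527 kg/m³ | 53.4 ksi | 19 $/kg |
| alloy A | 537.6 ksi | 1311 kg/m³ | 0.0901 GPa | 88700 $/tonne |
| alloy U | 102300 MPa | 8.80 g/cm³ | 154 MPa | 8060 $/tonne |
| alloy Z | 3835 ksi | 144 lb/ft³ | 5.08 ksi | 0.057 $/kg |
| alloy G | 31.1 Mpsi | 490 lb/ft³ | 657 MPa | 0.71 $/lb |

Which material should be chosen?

alloy G

Screen on constraints: σ_y ≥ 62.6 MPa; cost ≤ 14 $/kg. Survivors: alloy U, alloy G.
After converting to SI:
  alloy U: E = 102.3 GPa, ρ = 8800 kg/m³
  alloy G: E = 214.4 GPa, ρ = 7849 kg/m³
  alloy G: M = 1.87×10⁻³
  alloy U: M = 1.15×10⁻³
Highest index: alloy G.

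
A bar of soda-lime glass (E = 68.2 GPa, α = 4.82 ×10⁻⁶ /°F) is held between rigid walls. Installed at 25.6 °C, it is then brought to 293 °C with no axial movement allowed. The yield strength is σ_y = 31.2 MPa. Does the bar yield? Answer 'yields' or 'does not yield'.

yields

α = 4.82×10⁻⁶/°F × 9/5 = 8.68×10⁻⁶/K.
ΔT = 267.4 K. Constrained thermal stress σ = E·α·ΔT = 68.20×10³ MPa × 8.68×10⁻⁶ × 267.4 = 158 MPa (compressive).
Compare to σ_y = 31.2 MPa: σ ≥ σ_y, so it yields.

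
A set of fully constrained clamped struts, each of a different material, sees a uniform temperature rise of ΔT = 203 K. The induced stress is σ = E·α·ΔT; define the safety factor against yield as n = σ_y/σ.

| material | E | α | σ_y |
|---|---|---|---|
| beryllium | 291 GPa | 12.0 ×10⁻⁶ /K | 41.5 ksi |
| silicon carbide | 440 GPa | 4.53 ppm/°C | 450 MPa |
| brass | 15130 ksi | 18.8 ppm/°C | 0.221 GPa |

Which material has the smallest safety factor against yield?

beryllium

With everything in SI (GPa, ×10⁻⁶/K, MPa):
  beryllium: E = 291.0, α = 12.0, σ_y = 286.1 → σ = 709 MPa, n = 0.404
  silicon carbide: E = 440.0, α = 4.53, σ_y = 450.0 → σ = 405 MPa, n = 1.11
  brass: E = 104.3, α = 18.8, σ_y = 221.0 → σ = 398 MPa, n = 0.555
Smallest n: beryllium with n = 0.404.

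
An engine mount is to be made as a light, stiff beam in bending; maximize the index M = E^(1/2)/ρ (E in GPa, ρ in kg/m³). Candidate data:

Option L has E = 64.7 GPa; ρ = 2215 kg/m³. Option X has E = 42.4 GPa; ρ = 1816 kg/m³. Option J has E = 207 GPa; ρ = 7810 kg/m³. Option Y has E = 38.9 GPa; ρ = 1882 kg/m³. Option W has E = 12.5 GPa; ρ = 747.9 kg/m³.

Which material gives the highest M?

option W

Per-candidate index values:
  option W: M = 4.73×10⁻³
  option L: M = 3.63×10⁻³
  option X: M = 3.59×10⁻³
  option Y: M = 3.31×10⁻³
  option J: M = 1.84×10⁻³
Option W has the largest M.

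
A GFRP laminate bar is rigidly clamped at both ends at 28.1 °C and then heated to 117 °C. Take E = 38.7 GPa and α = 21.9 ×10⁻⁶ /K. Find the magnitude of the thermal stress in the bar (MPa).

75.3 MPa

ΔT = 88.90 K. Constrained thermal stress σ = E·α·ΔT = 38.70×10³ MPa × 21.9×10⁻⁶ × 88.90 = 75.3 MPa (compressive).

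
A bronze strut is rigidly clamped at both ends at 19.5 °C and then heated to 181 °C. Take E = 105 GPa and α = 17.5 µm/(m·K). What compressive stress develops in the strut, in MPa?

ΔT = 161.5 K. Constrained thermal stress σ = E·α·ΔT = 105.0×10³ MPa × 17.5×10⁻⁶ × 161.5 = 297 MPa (compressive).

297 MPa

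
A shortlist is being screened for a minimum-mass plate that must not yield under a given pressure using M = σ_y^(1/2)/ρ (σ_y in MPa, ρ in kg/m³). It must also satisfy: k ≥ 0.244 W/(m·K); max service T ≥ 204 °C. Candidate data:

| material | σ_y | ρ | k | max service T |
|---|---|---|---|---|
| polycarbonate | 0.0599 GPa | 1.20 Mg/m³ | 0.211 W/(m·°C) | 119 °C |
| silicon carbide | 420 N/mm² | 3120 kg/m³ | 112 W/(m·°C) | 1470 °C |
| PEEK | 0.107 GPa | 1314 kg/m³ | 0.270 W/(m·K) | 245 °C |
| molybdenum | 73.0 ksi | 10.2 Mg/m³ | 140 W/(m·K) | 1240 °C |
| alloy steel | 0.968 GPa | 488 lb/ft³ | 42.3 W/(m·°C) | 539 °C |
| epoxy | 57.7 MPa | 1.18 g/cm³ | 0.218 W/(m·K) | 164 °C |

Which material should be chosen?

Screen on constraints: k ≥ 0.244 W/(m·K); max service T ≥ 204 °C. Survivors: silicon carbide, PEEK, molybdenum, alloy steel.
After converting to SI:
  silicon carbide: σ_y = 420.0 MPa, ρ = 3120 kg/m³
  PEEK: σ_y = 107.0 MPa, ρ = 1314 kg/m³
  molybdenum: σ_y = 503.3 MPa, ρ = 10200 kg/m³
  alloy steel: σ_y = 968.0 MPa, ρ = 7817 kg/m³
  PEEK: M = 7.87×10⁻³
  silicon carbide: M = 6.57×10⁻³
  alloy steel: M = 3.98×10⁻³
  molybdenum: M = 2.20×10⁻³
The maximum is for PEEK.

PEEK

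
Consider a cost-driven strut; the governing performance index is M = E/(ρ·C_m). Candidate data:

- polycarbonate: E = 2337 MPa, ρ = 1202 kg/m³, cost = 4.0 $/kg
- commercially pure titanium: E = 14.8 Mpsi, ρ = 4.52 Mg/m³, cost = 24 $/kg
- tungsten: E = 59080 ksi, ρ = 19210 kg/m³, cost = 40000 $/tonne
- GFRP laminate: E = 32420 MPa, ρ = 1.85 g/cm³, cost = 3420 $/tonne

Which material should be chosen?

Convert each candidate to consistent units, then evaluate M:
  polycarbonate: E = 2.337 GPa, ρ = 1202 kg/m³, cost = 4.000 $/kg
  commercially pure titanium: E = 102.0 GPa, ρ = 4520 kg/m³, cost = 24.00 $/kg
  tungsten: E = 407.3 GPa, ρ = 19210 kg/m³, cost = 40.00 $/kg
  GFRP laminate: E = 32.42 GPa, ρ = 1850 kg/m³, cost = 3.420 $/kg
  GFRP laminate: M = 5.12 MN·m per $
  commercially pure titanium: M = 0.941 MN·m per $
  tungsten: M = 0.530 MN·m per $
  polycarbonate: M = 0.486 MN·m per $
GFRP laminate ranks first.

GFRP laminate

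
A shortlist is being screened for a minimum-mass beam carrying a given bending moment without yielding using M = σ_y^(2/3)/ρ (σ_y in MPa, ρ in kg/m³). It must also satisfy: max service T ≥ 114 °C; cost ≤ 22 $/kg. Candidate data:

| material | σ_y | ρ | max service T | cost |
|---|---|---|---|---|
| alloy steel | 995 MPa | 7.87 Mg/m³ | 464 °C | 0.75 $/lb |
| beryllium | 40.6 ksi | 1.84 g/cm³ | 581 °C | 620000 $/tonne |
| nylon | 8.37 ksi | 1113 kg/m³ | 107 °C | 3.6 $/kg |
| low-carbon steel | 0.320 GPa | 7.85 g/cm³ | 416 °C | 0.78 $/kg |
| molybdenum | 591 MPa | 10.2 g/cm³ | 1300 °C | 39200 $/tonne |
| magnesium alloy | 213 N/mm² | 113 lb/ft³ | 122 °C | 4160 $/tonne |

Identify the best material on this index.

magnesium alloy

Screen on constraints: max service T ≥ 114 °C; cost ≤ 22 $/kg. Survivors: alloy steel, low-carbon steel, magnesium alloy.
After converting to SI:
  alloy steel: σ_y = 995.0 MPa, ρ = 7870 kg/m³
  low-carbon steel: σ_y = 320.0 MPa, ρ = 7850 kg/m³
  magnesium alloy: σ_y = 213.0 MPa, ρ = 1810 kg/m³
  magnesium alloy: M = 19.7×10⁻³
  alloy steel: M = 12.7×10⁻³
  low-carbon steel: M = 5.96×10⁻³
Magnesium alloy has the largest M.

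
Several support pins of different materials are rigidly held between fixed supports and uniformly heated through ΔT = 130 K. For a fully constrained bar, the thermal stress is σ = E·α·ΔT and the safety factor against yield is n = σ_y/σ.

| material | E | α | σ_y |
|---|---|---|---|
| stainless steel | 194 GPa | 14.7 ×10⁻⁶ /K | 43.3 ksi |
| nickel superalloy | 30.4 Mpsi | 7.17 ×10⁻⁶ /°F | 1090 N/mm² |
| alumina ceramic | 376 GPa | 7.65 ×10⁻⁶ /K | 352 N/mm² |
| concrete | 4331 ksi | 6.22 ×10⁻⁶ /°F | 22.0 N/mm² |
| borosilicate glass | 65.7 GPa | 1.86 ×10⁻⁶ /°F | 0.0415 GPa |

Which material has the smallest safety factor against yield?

With everything in SI (GPa, ×10⁻⁶/K, MPa):
  stainless steel: E = 194.0, α = 14.7, σ_y = 298.5 → σ = 371 MPa, n = 0.805
  nickel superalloy: E = 209.6, α = 12.9, σ_y = 1090 → σ = 352 MPa, n = 3.10
  alumina ceramic: E = 376.0, α = 7.65, σ_y = 352.0 → σ = 374 MPa, n = 0.941
  concrete: E = 29.86, α = 11.2, σ_y = 22.00 → σ = 43.5 MPa, n = 0.506
  borosilicate glass: E = 65.70, α = 3.35, σ_y = 41.50 → σ = 28.6 MPa, n = 1.45
The minimum is concrete at n = 0.506.

concrete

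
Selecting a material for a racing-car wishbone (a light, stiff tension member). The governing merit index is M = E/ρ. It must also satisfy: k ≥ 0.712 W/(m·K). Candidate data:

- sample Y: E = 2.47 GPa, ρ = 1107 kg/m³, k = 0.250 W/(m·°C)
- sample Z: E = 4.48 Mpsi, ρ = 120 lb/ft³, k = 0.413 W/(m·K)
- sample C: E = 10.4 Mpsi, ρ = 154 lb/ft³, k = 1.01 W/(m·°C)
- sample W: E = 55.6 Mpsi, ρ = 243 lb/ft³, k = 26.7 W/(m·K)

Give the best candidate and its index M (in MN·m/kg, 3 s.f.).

sample W, M = 98.5 MN·m/kg

Screen on constraints: k ≥ 0.712 W/(m·K). Survivors: sample C, sample W.
After converting to SI:
  sample C: E = 71.71 GPa, ρ = 2467 kg/m³
  sample W: E = 383.3 GPa, ρ = 3892 kg/m³
  sample W: M = 98.5 MN·m/kg
  sample C: M = 29.1 MN·m/kg
Highest index: sample W.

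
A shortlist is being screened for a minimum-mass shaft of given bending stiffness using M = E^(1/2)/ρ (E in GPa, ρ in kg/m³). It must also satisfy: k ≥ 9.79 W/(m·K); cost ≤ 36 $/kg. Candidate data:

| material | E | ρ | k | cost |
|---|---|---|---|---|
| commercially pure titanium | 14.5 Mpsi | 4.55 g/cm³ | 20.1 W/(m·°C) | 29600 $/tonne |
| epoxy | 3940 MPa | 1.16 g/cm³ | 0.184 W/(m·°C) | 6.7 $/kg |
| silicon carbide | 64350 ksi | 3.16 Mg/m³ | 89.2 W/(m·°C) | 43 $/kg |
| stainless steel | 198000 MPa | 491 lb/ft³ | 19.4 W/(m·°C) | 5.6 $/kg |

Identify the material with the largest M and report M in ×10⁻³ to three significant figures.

commercially pure titanium, M = 2.20×10⁻³

Screen on constraints: k ≥ 9.79 W/(m·K); cost ≤ 36 $/kg. Survivors: commercially pure titanium, stainless steel.
Putting every candidate on a common basis:
  commercially pure titanium: E = 99.97 GPa, ρ = 4550 kg/m³
  stainless steel: E = 198.0 GPa, ρ = 7865 kg/m³
  commercially pure titanium: M = 2.20×10⁻³
  stainless steel: M = 1.79×10⁻³
The maximum is for commercially pure titanium.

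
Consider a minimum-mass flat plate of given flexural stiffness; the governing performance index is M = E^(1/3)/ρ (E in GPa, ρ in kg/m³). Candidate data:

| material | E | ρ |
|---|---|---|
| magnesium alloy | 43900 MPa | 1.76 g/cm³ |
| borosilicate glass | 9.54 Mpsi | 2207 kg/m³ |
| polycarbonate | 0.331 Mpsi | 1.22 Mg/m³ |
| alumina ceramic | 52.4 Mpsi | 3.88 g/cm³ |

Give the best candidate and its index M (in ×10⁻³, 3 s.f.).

Putting every candidate on a common basis:
  magnesium alloy: E = 43.90 GPa, ρ = 1760 kg/m³
  borosilicate glass: E = 65.78 GPa, ρ = 2207 kg/m³
  polycarbonate: E = 2.282 GPa, ρ = 1220 kg/m³
  alumina ceramic: E = 361.3 GPa, ρ = 3880 kg/m³
  magnesium alloy: M = 2.00×10⁻³
  alumina ceramic: M = 1.84×10⁻³
  borosilicate glass: M = 1.83×10⁻³
  polycarbonate: M = 1.08×10⁻³
Magnesium alloy has the largest M.

magnesium alloy, M = 2.00×10⁻³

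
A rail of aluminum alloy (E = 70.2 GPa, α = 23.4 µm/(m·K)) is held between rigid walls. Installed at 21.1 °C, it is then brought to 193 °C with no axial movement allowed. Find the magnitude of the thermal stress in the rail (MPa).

ΔT = 171.9 K. Constrained thermal stress σ = E·α·ΔT = 70.20×10³ MPa × 23.4×10⁻⁶ × 171.9 = 282 MPa (compressive).

282 MPa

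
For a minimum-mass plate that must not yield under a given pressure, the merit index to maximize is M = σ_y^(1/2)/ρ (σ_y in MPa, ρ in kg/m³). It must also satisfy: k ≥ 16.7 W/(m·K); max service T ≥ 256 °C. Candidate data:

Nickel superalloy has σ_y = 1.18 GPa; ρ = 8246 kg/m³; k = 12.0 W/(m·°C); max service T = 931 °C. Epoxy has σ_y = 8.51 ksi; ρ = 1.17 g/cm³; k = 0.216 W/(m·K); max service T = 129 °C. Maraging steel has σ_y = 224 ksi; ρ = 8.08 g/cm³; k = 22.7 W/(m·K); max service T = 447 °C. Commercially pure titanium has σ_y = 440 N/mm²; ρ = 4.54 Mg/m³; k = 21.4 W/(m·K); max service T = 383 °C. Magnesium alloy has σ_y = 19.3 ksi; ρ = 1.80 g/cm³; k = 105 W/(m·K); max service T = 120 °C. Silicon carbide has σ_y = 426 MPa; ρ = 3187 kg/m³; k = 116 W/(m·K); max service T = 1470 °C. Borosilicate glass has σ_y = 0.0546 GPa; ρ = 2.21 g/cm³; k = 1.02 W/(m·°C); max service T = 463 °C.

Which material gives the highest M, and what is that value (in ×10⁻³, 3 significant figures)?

silicon carbide, M = 6.48×10⁻³

Screen on constraints: k ≥ 16.7 W/(m·K); max service T ≥ 256 °C. Survivors: maraging steel, commercially pure titanium, silicon carbide.
In SI units:
  maraging steel: σ_y = 1544 MPa, ρ = 8080 kg/m³
  commercially pure titanium: σ_y = 440.0 MPa, ρ = 4540 kg/m³
  silicon carbide: σ_y = 426.0 MPa, ρ = 3187 kg/m³
  silicon carbide: M = 6.48×10⁻³
  maraging steel: M = 4.86×10⁻³
  commercially pure titanium: M = 4.62×10⁻³
The maximum is for silicon carbide.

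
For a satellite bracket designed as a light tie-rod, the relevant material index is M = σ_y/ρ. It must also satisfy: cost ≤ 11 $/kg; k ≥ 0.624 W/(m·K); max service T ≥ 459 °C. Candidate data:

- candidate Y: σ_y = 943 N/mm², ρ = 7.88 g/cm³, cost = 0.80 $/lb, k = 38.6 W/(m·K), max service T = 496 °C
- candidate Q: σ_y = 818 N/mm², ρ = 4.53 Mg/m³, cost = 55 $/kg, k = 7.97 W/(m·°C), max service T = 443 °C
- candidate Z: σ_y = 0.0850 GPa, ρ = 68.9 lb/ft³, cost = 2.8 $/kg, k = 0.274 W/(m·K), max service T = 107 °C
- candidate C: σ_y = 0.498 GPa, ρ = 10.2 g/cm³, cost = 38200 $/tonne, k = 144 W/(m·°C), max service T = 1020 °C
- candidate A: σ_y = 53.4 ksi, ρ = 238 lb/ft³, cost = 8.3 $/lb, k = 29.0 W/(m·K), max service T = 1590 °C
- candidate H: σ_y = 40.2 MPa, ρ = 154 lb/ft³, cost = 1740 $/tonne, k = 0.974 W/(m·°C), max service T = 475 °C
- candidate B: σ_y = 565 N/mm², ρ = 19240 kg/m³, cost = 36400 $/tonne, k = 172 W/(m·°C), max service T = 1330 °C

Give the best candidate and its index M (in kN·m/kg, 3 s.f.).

candidate Y, M = 120 kN·m/kg

Screen on constraints: cost ≤ 11 $/kg; k ≥ 0.624 W/(m·K); max service T ≥ 459 °C. Survivors: candidate Y, candidate H.
Convert each candidate to consistent units, then evaluate M:
  candidate Y: σ_y = 943.0 MPa, ρ = 7880 kg/m³
  candidate H: σ_y = 40.20 MPa, ρ = 2467 kg/m³
  candidate Y: M = 120 kN·m/kg
  candidate H: M = 16.3 kN·m/kg
Highest index: candidate Y.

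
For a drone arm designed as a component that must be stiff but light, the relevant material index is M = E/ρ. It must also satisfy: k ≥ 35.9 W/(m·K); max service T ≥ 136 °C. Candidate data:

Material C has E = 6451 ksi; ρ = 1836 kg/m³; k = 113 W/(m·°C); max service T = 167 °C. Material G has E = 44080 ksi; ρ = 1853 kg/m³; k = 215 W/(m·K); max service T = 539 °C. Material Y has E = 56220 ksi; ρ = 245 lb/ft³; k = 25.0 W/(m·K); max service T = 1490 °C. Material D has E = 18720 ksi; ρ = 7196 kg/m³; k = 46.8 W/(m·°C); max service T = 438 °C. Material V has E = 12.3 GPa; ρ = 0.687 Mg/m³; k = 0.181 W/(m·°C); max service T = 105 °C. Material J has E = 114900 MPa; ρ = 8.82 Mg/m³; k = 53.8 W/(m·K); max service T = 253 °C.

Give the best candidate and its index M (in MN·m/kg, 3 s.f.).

Screen on constraints: k ≥ 35.9 W/(m·K); max service T ≥ 136 °C. Survivors: material C, material G, material D, material J.
In SI units:
  material C: E = 44.48 GPa, ρ = 1836 kg/m³
  material G: E = 303.9 GPa, ρ = 1853 kg/m³
  material D: E = 129.1 GPa, ρ = 7196 kg/m³
  material J: E = 114.9 GPa, ρ = 8820 kg/m³
  material G: M = 164 MN·m/kg
  material C: M = 24.2 MN·m/kg
  material D: M = 17.9 MN·m/kg
  material J: M = 13.0 MN·m/kg
Material G ranks first.

material G, M = 164 MN·m/kg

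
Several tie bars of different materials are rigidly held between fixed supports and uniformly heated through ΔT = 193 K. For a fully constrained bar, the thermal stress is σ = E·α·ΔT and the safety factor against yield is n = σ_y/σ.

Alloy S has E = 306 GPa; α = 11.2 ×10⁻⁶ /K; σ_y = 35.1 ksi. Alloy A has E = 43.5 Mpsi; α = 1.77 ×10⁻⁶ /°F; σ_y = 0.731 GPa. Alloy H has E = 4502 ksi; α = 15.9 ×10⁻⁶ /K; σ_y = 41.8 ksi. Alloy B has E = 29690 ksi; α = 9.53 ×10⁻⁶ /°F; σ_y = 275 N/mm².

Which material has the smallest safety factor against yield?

In consistent units (E in GPa, α in ×10⁻⁶/K, σ_y in MPa):
  alloy S: E = 306.0, α = 11.2, σ_y = 242.0 → σ = 661 MPa, n = 0.366
  alloy A: E = 299.9, α = 3.19, σ_y = 731.0 → σ = 184 MPa, n = 3.96
  alloy H: E = 31.04, α = 15.9, σ_y = 288.2 → σ = 95.3 MPa, n = 3.03
  alloy B: E = 204.7, α = 17.2, σ_y = 275.0 → σ = 678 MPa, n = 0.406
Alloy S has the lowest safety factor, n = 0.366.

alloy S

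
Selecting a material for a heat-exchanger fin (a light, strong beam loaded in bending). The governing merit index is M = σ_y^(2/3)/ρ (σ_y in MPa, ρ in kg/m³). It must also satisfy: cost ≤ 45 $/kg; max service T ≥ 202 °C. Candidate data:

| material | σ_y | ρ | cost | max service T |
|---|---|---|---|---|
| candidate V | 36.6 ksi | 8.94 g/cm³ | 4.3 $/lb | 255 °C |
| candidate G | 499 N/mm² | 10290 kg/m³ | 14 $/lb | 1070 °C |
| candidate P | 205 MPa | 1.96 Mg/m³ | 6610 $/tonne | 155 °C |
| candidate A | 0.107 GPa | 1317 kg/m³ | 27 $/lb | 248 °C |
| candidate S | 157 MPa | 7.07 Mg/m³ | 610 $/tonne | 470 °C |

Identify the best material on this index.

candidate G

Screen on constraints: cost ≤ 45 $/kg; max service T ≥ 202 °C. Survivors: candidate V, candidate G, candidate S.
After converting to SI:
  candidate V: σ_y = 252.3 MPa, ρ = 8940 kg/m³
  candidate G: σ_y = 499.0 MPa, ρ = 10290 kg/m³
  candidate S: σ_y = 157.0 MPa, ρ = 7070 kg/m³
  candidate G: M = 6.11×10⁻³
  candidate V: M = 4.47×10⁻³
  candidate S: M = 4.12×10⁻³
Candidate G ranks first.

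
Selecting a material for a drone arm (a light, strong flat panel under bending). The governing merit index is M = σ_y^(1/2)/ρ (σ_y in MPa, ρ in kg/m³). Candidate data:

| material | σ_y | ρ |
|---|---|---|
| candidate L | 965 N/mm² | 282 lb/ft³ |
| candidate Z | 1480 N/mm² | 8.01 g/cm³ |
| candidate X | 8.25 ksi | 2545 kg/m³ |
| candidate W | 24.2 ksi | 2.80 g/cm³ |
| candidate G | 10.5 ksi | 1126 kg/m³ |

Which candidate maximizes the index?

Putting every candidate on a common basis:
  candidate L: σ_y = 965.0 MPa, ρ = 4517 kg/m³
  candidate Z: σ_y = 1480 MPa, ρ = 8010 kg/m³
  candidate X: σ_y = 56.88 MPa, ρ = 2545 kg/m³
  candidate W: σ_y = 166.9 MPa, ρ = 2800 kg/m³
  candidate G: σ_y = 72.39 MPa, ρ = 1126 kg/m³
  candidate G: M = 7.56×10⁻³
  candidate L: M = 6.88×10⁻³
  candidate Z: M = 4.80×10⁻³
  candidate W: M = 4.61×10⁻³
  candidate X: M = 2.96×10⁻³
The maximum is for candidate G.

candidate G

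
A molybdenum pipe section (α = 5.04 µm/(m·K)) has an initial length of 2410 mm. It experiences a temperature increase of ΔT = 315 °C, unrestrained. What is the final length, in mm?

ΔL = α·L₀·ΔT = 5.04×10⁻⁶ × 2410 mm × 315.0 K = 3.83 mm.
L = L₀ + ΔL = 2410 + 3.83 = 2413.8 mm.

2413.8 mm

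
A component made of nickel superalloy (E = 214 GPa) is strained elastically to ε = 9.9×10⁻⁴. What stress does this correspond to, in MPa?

212 MPa

σ = E·ε = 214000 MPa × 9.9×10⁻⁴ = 212 MPa.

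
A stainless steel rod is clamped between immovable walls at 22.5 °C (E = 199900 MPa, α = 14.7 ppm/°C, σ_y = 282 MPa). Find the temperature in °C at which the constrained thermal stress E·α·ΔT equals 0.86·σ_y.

105 °C

E = 199900 MPa = 199.9 GPa.
E·α·ΔT = 242.5 MPa ⇒ ΔT = 242.5 / (199.9×10³ × 14.7×10⁻⁶) = 82.53 K.
T = 22.5 + 82.53 = 105.0 °C.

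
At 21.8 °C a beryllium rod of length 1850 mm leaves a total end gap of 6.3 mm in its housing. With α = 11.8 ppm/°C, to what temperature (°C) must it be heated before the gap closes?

310 °C

α·L₀·ΔT = 6.3 mm ⇒ ΔT = 6.3 / (11.8×10⁻⁶ × 1850.0) = 288.6 K.
T = 21.8 + 288.6 = 310.4 °C.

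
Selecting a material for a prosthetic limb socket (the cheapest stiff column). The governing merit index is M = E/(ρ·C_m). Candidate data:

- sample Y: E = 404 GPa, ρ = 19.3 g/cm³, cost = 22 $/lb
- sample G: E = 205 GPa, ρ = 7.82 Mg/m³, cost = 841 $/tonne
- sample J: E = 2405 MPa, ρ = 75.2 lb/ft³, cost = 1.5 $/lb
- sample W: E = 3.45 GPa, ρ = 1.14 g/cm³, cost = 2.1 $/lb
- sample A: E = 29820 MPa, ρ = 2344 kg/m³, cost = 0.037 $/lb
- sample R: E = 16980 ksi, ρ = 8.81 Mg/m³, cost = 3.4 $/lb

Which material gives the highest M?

Putting every candidate on a common basis:
  sample Y: E = 404.0 GPa, ρ = 19300 kg/m³, cost = 48.50 $/kg
  sample G: E = 205.0 GPa, ρ = 7820 kg/m³, cost = 0.8410 $/kg
  sample J: E = 2.405 GPa, ρ = 1205 kg/m³, cost = 3.307 $/kg
  sample W: E = 3.450 GPa, ρ = 1140 kg/m³, cost = 4.630 $/kg
  sample A: E = 29.82 GPa, ρ = 2344 kg/m³, cost = 0.08157 $/kg
  sample R: E = 117.1 GPa, ρ = 8810 kg/m³, cost = 7.496 $/kg
  sample A: M = 156 MN·m per $
  sample G: M = 31.2 MN·m per $
  sample R: M = 1.77 MN·m per $
  sample W: M = 0.654 MN·m per $
  sample J: M = 0.604 MN·m per $
  sample Y: M = 0.432 MN·m per $
Highest index: sample A.

sample A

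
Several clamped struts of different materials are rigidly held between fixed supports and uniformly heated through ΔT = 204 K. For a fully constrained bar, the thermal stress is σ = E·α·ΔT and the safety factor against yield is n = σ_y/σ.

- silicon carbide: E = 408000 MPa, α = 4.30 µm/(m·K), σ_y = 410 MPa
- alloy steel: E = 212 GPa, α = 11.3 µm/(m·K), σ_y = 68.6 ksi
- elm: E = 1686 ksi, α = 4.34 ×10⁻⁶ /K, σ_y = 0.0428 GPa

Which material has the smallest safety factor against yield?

Per material, after unit conversion:
  silicon carbide: E = 408.0, α = 4.30, σ_y = 410.0 → σ = 358 MPa, n = 1.15
  alloy steel: E = 212.0, α = 11.3, σ_y = 473.0 → σ = 489 MPa, n = 0.968
  elm: E = 11.62, α = 4.34, σ_y = 42.80 → σ = 10.3 MPa, n = 4.16
Smallest n: alloy steel with n = 0.968.

alloy steel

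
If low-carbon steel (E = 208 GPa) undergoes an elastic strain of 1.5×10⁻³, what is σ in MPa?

σ = E·ε = 208000 MPa × 1.5×10⁻³ = 312 MPa.

312 MPa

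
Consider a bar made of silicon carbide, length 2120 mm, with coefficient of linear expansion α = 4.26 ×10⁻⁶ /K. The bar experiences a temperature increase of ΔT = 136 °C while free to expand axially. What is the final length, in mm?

2121.2 mm

ΔL = α·L₀·ΔT = 4.26×10⁻⁶ × 2120 mm × 136.0 K = 1.23 mm.
L = L₀ + ΔL = 2120 + 1.23 = 2121.2 mm.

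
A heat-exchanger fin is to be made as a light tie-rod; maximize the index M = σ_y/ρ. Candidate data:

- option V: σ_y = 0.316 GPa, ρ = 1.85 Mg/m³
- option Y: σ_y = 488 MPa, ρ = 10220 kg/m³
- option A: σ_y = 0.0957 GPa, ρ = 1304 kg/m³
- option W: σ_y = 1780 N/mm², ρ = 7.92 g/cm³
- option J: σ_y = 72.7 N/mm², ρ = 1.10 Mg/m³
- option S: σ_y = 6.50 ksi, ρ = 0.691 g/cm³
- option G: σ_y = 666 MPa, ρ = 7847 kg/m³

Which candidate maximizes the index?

After converting to SI:
  option V: σ_y = 316.0 MPa, ρ = 1850 kg/m³
  option Y: σ_y = 488.0 MPa, ρ = 10220 kg/m³
  option A: σ_y = 95.70 MPa, ρ = 1304 kg/m³
  option W: σ_y = 1780 MPa, ρ = 7920 kg/m³
  option J: σ_y = 72.70 MPa, ρ = 1100 kg/m³
  option S: σ_y = 44.82 MPa, ρ = 691.0 kg/m³
  option G: σ_y = 666.0 MPa, ρ = 7847 kg/m³
  option W: M = 225 kN·m/kg
  option V: M = 171 kN·m/kg
  option G: M = 84.9 kN·m/kg
  option A: M = 73.4 kN·m/kg
  option J: M = 66.1 kN·m/kg
  option S: M = 64.9 kN·m/kg
  option Y: M = 47.7 kN·m/kg
Option W ranks first.

option W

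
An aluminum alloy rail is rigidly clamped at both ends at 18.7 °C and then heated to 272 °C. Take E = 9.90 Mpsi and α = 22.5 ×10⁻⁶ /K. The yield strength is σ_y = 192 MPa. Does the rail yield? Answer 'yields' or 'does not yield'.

yields

E = 9.90 Mpsi = 68.26 GPa.
ΔT = 253.3 K. Constrained thermal stress σ = E·α·ΔT = 68.26×10³ MPa × 22.5×10⁻⁶ × 253.3 = 389 MPa (compressive).
Compare to σ_y = 192 MPa: σ ≥ σ_y, so it yields.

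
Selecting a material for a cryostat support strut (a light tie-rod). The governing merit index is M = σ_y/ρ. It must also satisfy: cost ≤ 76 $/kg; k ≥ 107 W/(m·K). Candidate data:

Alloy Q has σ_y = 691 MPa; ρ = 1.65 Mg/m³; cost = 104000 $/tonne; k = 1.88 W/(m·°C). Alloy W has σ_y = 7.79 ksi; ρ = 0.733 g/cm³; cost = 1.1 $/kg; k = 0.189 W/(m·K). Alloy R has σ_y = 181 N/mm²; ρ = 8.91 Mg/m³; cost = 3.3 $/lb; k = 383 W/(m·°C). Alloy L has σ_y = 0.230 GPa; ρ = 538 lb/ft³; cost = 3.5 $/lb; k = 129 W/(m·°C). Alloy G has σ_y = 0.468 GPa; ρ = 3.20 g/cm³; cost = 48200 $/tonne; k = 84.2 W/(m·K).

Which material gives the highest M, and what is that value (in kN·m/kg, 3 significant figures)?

Screen on constraints: cost ≤ 76 $/kg; k ≥ 107 W/(m·K). Survivors: alloy R, alloy L.
Putting every candidate on a common basis:
  alloy R: σ_y = 181.0 MPa, ρ = 8910 kg/m³
  alloy L: σ_y = 230.0 MPa, ρ = 8618 kg/m³
  alloy L: M = 26.7 kN·m/kg
  alloy R: M = 20.3 kN·m/kg
Alloy L ranks first.

alloy L, M = 26.7 kN·m/kg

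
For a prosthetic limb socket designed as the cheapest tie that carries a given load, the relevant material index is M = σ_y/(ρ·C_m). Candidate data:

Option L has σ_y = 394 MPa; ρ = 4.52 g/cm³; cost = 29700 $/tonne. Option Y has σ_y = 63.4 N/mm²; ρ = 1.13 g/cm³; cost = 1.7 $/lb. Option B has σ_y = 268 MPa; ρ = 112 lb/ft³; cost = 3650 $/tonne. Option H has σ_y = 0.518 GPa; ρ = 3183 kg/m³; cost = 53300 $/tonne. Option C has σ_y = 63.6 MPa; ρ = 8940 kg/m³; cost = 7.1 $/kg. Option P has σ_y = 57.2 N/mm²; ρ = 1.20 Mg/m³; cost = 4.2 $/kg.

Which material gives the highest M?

In SI units:
  option L: σ_y = 394.0 MPa, ρ = 4520 kg/m³, cost = 29.70 $/kg
  option Y: σ_y = 63.40 MPa, ρ = 1130 kg/m³, cost = 3.748 $/kg
  option B: σ_y = 268.0 MPa, ρ = 1794 kg/m³, cost = 3.650 $/kg
  option H: σ_y = 518.0 MPa, ρ = 3183 kg/m³, cost = 53.30 $/kg
  option C: σ_y = 63.60 MPa, ρ = 8940 kg/m³, cost = 7.100 $/kg
  option P: σ_y = 57.20 MPa, ρ = 1200 kg/m³, cost = 4.200 $/kg
  option B: M = 40.9 kN·m per $
  option Y: M = 15.0 kN·m per $
  option P: M = 11.3 kN·m per $
  option H: M = 3.05 kN·m per $
  option L: M = 2.93 kN·m per $
  option C: M = 1.00 kN·m per $
Highest index: option B.

option B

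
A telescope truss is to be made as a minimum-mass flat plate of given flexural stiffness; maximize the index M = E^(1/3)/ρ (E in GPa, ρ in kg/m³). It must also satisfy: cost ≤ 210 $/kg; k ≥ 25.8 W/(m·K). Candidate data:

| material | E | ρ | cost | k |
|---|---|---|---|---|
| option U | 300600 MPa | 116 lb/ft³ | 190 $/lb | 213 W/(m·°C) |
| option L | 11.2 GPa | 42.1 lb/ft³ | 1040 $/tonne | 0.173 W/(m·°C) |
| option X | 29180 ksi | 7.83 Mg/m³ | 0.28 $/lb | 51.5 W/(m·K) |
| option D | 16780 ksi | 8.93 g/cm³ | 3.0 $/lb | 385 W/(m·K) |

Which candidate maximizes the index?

option X

Screen on constraints: cost ≤ 210 $/kg; k ≥ 25.8 W/(m·K). Survivors: option X, option D.
In SI units:
  option X: E = 201.2 GPa, ρ = 7830 kg/m³
  option D: E = 115.7 GPa, ρ = 8930 kg/m³
  option X: M = 0.748×10⁻³
  option D: M = 0.546×10⁻³
Highest index: option X.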